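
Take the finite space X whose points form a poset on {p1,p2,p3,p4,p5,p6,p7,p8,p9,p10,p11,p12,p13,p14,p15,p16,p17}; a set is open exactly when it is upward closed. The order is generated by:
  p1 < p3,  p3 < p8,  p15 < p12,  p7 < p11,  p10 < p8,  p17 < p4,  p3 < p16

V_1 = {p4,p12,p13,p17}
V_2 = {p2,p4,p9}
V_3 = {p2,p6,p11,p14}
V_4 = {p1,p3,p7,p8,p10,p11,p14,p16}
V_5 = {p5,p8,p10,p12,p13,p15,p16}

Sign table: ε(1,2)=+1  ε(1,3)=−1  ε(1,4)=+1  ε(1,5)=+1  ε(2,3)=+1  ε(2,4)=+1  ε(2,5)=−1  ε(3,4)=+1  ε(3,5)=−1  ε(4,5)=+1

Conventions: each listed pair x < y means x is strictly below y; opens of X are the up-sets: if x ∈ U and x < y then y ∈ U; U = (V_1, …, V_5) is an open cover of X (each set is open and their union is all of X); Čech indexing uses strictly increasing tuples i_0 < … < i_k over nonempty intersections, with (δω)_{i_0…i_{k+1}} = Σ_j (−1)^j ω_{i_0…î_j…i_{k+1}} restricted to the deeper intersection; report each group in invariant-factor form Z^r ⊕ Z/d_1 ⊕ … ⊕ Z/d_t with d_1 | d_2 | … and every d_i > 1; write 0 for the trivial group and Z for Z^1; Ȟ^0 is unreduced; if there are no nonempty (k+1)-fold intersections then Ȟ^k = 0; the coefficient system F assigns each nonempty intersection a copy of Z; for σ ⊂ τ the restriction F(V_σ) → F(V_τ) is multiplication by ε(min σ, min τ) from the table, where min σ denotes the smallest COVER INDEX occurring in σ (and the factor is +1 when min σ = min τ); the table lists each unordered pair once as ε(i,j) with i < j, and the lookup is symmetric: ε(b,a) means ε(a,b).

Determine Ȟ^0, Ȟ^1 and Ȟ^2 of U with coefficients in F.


Ȟ^0 = Z; Ȟ^1 = Z; Ȟ^2 = 0

nerve simplices:
  V12={p4} V15={p12,p13} V23={p2} V34={p11,p14} V45={p8,p10,p16}
C dims 5,5; δ0: rk 4, SNF 1^4
degree 0: 5−4−0 = 1 → Ȟ^0 ≅ Z
degree 1: 5−0−4 = 1 → Ȟ^1 ≅ Z
degree 2: 0−0−0 = 0 → Ȟ^2 ≅ 0


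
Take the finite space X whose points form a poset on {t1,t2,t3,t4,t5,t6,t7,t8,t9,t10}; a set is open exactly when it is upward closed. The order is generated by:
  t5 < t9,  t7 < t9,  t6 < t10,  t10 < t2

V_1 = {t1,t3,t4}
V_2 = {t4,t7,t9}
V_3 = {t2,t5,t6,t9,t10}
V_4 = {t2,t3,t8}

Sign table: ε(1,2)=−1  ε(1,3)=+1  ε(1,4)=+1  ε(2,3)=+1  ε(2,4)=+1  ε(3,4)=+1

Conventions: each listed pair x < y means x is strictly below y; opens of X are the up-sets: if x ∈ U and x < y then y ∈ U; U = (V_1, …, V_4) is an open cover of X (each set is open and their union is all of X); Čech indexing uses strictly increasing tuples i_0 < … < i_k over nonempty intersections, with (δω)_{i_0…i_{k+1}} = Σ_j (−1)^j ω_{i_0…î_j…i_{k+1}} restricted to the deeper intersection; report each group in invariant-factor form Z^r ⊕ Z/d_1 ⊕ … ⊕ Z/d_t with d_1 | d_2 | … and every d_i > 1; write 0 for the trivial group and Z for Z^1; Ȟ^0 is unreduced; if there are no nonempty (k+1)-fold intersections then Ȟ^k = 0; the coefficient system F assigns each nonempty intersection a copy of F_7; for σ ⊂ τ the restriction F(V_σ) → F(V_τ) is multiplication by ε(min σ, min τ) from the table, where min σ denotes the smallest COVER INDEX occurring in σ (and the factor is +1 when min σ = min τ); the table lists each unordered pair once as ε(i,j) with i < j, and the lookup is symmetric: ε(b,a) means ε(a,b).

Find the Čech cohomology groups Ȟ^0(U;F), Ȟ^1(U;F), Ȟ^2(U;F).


Ȟ^0(U;F) ≅ 0, Ȟ^1(U;F) ≅ 0 and Ȟ^2(U;F) ≅ 0

nonempty intersections:
  V12={t4} V14={t3} V23={t9} V34={t2}
C dims 4,4; δ0: rk_F7 4
Ȟ^0: (4−4)−0=0 ⇒ 0
Ȟ^1: (4−0)−4=0 ⇒ 0
Ȟ^2: (0−0)−0=0 ⇒ 0


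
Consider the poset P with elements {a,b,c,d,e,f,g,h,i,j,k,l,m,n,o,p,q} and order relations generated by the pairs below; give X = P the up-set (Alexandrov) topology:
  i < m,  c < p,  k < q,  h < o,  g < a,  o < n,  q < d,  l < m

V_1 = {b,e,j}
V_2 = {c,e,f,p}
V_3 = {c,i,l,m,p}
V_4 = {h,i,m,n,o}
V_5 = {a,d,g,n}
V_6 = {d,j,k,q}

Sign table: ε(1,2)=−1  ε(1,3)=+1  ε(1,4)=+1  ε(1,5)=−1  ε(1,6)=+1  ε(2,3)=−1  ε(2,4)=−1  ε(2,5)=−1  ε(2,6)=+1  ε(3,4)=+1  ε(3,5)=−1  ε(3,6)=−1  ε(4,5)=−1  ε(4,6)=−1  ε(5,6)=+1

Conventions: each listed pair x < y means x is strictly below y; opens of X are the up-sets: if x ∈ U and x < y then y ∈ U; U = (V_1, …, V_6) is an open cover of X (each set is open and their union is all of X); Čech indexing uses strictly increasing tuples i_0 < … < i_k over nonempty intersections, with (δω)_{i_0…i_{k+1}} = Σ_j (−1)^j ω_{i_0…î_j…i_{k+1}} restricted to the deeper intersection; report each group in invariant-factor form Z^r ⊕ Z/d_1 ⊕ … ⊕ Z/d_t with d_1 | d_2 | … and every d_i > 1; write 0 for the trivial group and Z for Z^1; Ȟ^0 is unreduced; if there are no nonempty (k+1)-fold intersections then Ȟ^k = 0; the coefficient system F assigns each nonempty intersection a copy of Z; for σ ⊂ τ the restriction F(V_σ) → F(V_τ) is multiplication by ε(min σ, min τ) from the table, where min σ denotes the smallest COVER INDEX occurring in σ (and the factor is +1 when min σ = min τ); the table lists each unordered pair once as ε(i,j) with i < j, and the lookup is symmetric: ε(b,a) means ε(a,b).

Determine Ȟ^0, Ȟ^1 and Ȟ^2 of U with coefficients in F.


Ȟ^0(U;F) ≅ 0; Ȟ^1(U;F) ≅ Z/2; Ȟ^2(U;F) ≅ 0

cover nerve:
  V12={e} V16={j} V23={c,p} V34={i,m} V45={n} V56={d}
C dims 6,6; δ0: rk 6, SNF 1^5·2
Ȟ^0: (6−6)−0=0 ⇒ 0
Ȟ^1: (6−0)−6=0 plus torsion [2] ⇒ Z/2
Ȟ^2: (0−0)−0=0 ⇒ 0


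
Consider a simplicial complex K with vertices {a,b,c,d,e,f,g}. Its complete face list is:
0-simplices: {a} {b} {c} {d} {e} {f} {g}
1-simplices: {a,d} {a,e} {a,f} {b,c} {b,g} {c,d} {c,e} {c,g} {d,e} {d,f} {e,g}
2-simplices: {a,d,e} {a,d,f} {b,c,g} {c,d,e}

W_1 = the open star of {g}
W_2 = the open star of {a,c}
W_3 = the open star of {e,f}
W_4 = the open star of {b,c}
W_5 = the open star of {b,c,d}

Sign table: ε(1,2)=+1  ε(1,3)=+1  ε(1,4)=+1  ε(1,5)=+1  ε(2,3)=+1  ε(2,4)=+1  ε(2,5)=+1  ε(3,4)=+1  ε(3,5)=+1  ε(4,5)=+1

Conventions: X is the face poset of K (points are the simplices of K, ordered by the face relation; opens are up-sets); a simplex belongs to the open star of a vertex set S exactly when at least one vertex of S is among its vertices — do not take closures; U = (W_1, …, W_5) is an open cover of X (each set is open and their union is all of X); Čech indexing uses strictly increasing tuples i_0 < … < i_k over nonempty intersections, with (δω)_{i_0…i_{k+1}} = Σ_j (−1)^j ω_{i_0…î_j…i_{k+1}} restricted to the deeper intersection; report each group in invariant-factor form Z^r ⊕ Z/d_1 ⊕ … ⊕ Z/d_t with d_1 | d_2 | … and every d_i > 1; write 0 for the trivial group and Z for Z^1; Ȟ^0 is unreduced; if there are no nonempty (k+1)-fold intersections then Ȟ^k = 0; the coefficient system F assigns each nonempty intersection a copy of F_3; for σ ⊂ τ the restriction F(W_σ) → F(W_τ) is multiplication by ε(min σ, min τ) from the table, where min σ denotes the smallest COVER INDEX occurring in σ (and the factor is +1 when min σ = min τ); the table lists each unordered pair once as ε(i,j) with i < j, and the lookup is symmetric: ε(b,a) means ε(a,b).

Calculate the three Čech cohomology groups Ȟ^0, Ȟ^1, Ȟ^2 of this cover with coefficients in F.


Ȟ^0(U;F) ≅ Z/3; Ȟ^1(U;F) ≅ Z/3; Ȟ^2(U;F) ≅ 0

nonempty intersections:
  W1={{g},{b,g},{c,g},{e,g},{b,c,g}} W2={{a},{c},{a,d},{a,e},{a,f},{b,c},{c,d},{c,e},{c,g},{a,d,e},{a,d,f},{b,c,g},{c,d,e}} W3={{e},{f},{a,e},{a,f},{c,e},{d,e},{d,f},{e,g},{a,d,e},{a,d,f},{c,d,e}} W4={{b},{c},{b,c},{b,g},{c,d},{c,e},{c,g},{b,c,g},{c,d,e}} W5={{b},{c},{d},{a,d},{b,c},{b,g},{c,d},{c,e},{c,g},{d,e},{d,f},{a,d,e},{a,d,f},{b,c,g},{c,d,e}}
  W12={{c,g},{b,c,g}} W13={{e,g}} W14={{b,g},{c,g},{b,c,g}} W15={{b,g},{c,g},{b,c,g}} W23={{a,e},{a,f},{c,e},{a,d,e},{a,d,f},{c,d,e}} W24={{c},{b,c},{c,d},{c,e},{c,g},{b,c,g},{c,d,e}} W25={{c},{a,d},{b,c},{c,d},{c,e},{c,g},{a,d,e},{a,d,f},{b,c,g},{c,d,e}} W34={{c,e},{c,d,e}} W35={{c,e},{d,e},{d,f},{a,d,e},{a,d,f},{c,d,e}} W45={{b},{c},{b,c},{b,g},{c,d},{c,e},{c,g},{b,c,g},{c,d,e}}
  W124={{c,g},{b,c,g}} W125={{c,g},{b,c,g}} W145={{b,g},{c,g},{b,c,g}} W234={{c,e},{c,d,e}} W235={{c,e},{a,d,e},{a,d,f},{c,d,e}} W245={{c},{b,c},{c,d},{c,e},{c,g},{b,c,g},{c,d,e}} W345={{c,e},{c,d,e}}
  W1245={{c,g},{b,c,g}} W2345={{c,e},{c,d,e}}
C dims 5,10,7,2; δ0: rk_F3 4; δ1: rk_F3 5; δ2: rk_F3 2
Ȟ^0: (5−4)−0=1 ⇒ Z/3
Ȟ^1: (10−5)−4=1 ⇒ Z/3
Ȟ^2: (7−2)−5=0 ⇒ 0


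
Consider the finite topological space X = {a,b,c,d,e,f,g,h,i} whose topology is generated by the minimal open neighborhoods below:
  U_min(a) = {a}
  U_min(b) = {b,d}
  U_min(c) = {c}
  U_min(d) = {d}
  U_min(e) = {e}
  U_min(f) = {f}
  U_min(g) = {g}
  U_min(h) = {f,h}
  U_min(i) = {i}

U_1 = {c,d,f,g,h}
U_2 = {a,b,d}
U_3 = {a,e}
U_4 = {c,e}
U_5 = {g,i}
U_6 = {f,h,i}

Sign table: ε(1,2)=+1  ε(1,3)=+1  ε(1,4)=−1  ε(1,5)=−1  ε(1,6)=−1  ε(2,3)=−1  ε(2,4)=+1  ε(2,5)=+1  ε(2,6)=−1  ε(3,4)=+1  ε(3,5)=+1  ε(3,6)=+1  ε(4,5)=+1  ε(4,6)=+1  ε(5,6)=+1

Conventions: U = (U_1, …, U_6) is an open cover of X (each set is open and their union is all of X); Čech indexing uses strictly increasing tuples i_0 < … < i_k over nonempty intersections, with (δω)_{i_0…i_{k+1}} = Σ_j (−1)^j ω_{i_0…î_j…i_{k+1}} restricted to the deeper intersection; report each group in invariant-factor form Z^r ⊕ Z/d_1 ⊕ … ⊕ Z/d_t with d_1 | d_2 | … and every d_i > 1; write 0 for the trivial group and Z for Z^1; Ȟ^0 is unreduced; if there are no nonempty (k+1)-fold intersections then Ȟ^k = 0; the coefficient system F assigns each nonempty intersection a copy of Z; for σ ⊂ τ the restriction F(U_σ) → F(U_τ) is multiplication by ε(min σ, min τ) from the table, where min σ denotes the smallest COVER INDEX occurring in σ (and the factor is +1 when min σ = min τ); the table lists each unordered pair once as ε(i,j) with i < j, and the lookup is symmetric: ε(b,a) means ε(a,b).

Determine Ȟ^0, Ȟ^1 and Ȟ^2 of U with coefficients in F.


Ȟ^0(U;F) ≅ Z,  Ȟ^1(U;F) ≅ Z^2,  Ȟ^2(U;F) ≅ 0

nerve of the cover:
  U12={d} U14={c} U15={g} U16={f,h} U23={a} U34={e} U56={i}
C dims 6,7; δ0: rk 5, SNF 1^5
Ȟ^0 = (6 − 5) − 0 = 1, so Ȟ^0 ≅ Z
Ȟ^1 = (7 − 0) − 5 = 2, so Ȟ^1 ≅ Z^2
Ȟ^2 = (0 − 0) − 0 = 0, so Ȟ^2 ≅ 0


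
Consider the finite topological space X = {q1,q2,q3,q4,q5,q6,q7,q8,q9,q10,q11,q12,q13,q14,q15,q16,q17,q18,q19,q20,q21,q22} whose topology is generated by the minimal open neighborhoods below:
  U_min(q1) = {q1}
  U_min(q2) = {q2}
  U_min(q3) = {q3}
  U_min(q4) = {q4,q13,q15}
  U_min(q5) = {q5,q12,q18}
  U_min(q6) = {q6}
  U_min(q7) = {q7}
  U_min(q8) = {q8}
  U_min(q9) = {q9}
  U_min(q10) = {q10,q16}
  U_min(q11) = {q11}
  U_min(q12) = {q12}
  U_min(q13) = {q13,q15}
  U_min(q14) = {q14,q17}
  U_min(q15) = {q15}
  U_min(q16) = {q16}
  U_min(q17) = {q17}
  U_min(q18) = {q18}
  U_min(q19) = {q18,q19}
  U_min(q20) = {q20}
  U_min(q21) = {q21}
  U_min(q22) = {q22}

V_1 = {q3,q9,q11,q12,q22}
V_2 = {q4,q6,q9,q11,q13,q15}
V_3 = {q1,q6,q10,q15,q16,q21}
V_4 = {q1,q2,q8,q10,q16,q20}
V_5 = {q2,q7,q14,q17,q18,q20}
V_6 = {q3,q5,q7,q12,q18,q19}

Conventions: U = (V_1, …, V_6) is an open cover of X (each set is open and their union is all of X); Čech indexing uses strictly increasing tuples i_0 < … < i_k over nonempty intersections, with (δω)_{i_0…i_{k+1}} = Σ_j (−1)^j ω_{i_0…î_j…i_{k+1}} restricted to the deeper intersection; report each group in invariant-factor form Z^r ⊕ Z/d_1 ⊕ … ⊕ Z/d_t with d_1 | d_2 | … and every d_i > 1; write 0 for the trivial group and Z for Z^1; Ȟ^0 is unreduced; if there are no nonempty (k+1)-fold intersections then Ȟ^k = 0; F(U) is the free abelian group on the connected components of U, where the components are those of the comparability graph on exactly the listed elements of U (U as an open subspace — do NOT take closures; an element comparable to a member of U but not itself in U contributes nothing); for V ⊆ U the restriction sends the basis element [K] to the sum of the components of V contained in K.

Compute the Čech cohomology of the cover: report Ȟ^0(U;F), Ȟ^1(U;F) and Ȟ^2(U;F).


Ȟ^0 ≅ Z^15,  Ȟ^1 ≅ 0,  Ȟ^2 ≅ 0

nonempty overlaps:
  V12={q9,q11} V16={q3,q12} V23={q6,q15} V34={q1,q10,q16} V45={q2,q20} V56={q7,q18}
components per intersection:
  V1: {q3} {q9} {q11} {q12} {q22}
  V2: {q4,q13,q15} {q6} {q9} {q11}
  V3: {q1} {q6} {q10,q16} {q15} {q21}
  V4: {q1} {q2} {q8} {q10,q16} {q20}
  V5: {q2} {q7} {q14,q17} {q18} {q20}
  V6: {q3} {q5,q12,q18,q19} {q7}
  V12: {q9} {q11}
  V16: {q3} {q12}
  V23: {q6} {q15}
  V34: {q1} {q10,q16}
  V45: {q2} {q20}
  V56: {q7} {q18}
C dims 27,12; δ0: rk 12, SNF 1^12
degree 0: 27−12−0 = 15 → Ȟ^0 ≅ Z^15
degree 1: 12−0−12 = 0 → Ȟ^1 ≅ 0
degree 2: 0−0−0 = 0 → Ȟ^2 ≅ 0


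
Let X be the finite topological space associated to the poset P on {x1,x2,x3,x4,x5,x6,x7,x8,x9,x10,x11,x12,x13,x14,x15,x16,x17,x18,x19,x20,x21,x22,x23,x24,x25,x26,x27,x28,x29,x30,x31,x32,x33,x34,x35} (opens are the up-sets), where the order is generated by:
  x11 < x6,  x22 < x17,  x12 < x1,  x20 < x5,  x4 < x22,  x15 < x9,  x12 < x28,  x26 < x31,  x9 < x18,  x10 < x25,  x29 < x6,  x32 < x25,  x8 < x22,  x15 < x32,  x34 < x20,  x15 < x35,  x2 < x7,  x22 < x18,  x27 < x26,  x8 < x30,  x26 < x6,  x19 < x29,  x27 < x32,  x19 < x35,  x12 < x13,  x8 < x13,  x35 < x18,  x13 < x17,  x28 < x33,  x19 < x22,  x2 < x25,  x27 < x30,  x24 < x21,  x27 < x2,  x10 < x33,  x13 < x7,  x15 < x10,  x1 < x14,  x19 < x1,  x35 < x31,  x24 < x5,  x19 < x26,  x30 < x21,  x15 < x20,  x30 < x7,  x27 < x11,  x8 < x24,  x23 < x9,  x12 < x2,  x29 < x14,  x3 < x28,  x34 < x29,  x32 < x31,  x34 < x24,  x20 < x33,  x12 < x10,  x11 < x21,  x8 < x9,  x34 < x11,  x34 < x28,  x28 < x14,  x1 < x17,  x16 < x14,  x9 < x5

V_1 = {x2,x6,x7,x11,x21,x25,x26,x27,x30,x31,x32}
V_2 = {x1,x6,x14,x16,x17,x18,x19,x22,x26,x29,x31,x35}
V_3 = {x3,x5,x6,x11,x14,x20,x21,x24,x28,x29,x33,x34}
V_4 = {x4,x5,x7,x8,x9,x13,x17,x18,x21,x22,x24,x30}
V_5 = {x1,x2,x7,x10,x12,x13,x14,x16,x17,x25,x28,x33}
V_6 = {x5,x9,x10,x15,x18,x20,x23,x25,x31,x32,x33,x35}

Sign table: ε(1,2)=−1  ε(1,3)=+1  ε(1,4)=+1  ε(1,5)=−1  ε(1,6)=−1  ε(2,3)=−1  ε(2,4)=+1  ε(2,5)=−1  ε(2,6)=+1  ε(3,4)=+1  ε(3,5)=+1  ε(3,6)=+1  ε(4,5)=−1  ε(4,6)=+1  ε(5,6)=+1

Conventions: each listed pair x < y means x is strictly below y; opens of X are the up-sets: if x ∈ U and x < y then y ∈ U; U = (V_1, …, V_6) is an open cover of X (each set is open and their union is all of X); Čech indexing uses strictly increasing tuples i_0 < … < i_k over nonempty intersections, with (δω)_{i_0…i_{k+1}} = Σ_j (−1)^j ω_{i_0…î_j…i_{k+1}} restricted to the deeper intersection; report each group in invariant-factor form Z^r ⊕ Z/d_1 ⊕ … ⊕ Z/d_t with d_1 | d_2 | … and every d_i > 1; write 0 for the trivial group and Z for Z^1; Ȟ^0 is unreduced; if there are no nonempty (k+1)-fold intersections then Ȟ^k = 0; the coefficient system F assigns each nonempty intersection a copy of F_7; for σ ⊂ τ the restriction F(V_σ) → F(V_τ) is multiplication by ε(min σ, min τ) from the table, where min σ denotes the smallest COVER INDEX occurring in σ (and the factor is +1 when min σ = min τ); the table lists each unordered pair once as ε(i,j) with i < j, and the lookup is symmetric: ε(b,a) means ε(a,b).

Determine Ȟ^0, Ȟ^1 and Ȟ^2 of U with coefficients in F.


Ȟ^0(U;F) ≅ 0, Ȟ^1(U;F) ≅ 0, Ȟ^2(U;F) ≅ Z/7

cover nerve:
  V12={x6,x26,x31} V13={x6,x11,x21} V14={x7,x21,x30} V15={x2,x7,x25} V16={x25,x31,x32} V23={x6,x14,x29} V24={x17,x18,x22} V25={x1,x14,x16,x17} V26={x18,x31,x35} V34={x5,x21,x24} V35={x14,x28,x33} V36={x5,x20,x33} V45={x7,x13,x17} V46={x5,x9,x18} V56={x10,x25,x33}
  V123={x6} V126={x31} V134={x21} V145={x7} V156={x25} V235={x14} V245={x17} V246={x18} V346={x5} V356={x33}
C dims 6,15,10; δ0: rk_F7 6; δ1: rk_F7 9
Ȟ^0: (6−6)−0=0 ⇒ 0
Ȟ^1: (15−9)−6=0 ⇒ 0
Ȟ^2: (10−0)−9=1 ⇒ Z/7


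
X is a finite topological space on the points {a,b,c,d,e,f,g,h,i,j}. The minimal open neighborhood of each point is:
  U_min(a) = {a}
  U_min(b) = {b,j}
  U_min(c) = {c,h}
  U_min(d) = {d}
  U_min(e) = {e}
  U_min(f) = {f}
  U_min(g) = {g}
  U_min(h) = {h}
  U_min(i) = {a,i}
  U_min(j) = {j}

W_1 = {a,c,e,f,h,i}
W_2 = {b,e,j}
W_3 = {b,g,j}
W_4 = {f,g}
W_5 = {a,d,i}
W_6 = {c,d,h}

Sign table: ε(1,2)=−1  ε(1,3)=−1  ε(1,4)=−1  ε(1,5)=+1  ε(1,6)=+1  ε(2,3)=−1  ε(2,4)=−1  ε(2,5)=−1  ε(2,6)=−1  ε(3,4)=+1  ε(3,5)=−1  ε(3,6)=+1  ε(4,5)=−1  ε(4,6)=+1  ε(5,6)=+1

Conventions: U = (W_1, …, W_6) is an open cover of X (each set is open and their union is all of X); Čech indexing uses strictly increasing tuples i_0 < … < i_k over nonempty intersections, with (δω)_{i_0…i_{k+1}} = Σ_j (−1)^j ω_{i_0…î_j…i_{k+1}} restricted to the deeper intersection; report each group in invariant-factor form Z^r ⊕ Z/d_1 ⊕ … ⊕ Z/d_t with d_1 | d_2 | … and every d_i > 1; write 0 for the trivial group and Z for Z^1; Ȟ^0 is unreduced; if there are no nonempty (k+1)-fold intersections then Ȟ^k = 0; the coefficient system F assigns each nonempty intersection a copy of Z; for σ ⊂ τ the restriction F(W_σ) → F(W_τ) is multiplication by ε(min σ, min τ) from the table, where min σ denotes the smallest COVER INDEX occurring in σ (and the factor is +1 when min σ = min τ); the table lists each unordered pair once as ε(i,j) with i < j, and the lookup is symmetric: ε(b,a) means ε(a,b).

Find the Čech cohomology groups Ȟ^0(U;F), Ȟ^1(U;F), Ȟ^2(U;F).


nerve simplices:
  W12={e} W14={f} W15={a,i} W16={c,h} W23={b,j} W34={g} W56={d}
C dims 6,7; δ0: rk 6, SNF 1^5·2
degree 0: 6−6−0 = 0 → Ȟ^0 ≅ 0
degree 1: 7−0−6 = 1 plus torsion [2] → Ȟ^1 ≅ Z ⊕ Z/2
degree 2: 0−0−0 = 0 → Ȟ^2 ≅ 0

Ȟ^0 ≅ 0, Ȟ^1 ≅ Z ⊕ Z/2 and Ȟ^2 ≅ 0


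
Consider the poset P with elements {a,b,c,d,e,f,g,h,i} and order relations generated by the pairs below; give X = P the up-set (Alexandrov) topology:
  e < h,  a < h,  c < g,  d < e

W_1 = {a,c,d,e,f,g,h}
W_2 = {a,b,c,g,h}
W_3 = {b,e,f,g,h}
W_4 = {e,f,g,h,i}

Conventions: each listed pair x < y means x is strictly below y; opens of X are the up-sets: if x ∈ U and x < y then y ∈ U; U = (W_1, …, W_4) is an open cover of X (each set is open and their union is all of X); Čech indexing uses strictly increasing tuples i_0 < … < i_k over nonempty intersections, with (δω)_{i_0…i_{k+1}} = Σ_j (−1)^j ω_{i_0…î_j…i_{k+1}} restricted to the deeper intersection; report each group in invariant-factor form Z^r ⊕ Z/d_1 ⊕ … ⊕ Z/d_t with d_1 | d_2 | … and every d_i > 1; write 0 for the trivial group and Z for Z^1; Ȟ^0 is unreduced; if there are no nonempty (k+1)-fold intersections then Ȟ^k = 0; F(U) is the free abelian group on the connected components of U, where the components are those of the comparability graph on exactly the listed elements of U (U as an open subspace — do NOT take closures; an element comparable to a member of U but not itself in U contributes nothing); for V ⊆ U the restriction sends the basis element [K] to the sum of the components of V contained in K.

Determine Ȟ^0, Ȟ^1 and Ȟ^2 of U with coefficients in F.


Ȟ^0 = Z^5, Ȟ^1 = 0 and Ȟ^2 = 0

nonempty intersections:
  W12={a,c,g,h} W13={e,f,g,h} W14={e,f,g,h} W23={b,g,h} W24={g,h} W34={e,f,g,h}
  W123={g,h} W124={g,h} W134={e,f,g,h} W234={g,h}
  W1234={g,h}
components per intersection:
  W1: {a,d,e,h} {c,g} {f}
  W2: {a,h} {b} {c,g}
  W3: {b} {e,h} {f} {g}
  W4: {e,h} {f} {g} {i}
  W12: {a,h} {c,g}
  W13: {e,h} {f} {g}
  W14: {e,h} {f} {g}
  W23: {b} {g} {h}
  W24: {g} {h}
  W34: {e,h} {f} {g}
  W123: {g} {h}
  W124: {g} {h}
  W134: {e,h} {f} {g}
  W234: {g} {h}
  W1234: {g} {h}
C dims 14,16,9,2; δ0: rk 9, SNF 1^9; δ1: rk 7, SNF 1^7; δ2: rk 2, SNF 1^2
Ȟ^0: (14−9)−0=5 ⇒ Z^5
Ȟ^1: (16−7)−9=0 ⇒ 0
Ȟ^2: (9−2)−7=0 ⇒ 0


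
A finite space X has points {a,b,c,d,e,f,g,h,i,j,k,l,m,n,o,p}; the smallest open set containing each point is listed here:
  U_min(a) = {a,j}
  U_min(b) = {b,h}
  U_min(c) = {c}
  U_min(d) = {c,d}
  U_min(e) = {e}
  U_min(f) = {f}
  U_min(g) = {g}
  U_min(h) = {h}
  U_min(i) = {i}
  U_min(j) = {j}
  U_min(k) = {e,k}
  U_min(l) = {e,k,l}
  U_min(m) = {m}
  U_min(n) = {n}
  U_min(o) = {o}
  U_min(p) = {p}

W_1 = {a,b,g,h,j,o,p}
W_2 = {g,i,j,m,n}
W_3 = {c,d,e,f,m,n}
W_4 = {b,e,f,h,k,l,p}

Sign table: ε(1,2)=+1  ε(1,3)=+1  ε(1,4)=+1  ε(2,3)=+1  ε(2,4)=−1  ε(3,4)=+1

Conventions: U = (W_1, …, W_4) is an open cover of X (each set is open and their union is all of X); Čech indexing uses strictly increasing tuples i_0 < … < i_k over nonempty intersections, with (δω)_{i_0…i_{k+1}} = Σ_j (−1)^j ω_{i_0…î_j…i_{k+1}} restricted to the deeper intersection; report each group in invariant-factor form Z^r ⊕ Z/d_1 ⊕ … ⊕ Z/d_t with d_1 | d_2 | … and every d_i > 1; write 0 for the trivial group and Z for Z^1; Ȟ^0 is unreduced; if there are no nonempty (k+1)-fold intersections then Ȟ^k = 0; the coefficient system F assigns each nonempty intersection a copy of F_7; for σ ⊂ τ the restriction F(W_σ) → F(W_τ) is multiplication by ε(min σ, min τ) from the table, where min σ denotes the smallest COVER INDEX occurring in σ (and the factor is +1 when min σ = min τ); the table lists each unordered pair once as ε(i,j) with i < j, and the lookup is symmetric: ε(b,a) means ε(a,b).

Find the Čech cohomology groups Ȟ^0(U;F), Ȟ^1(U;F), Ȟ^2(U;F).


cover nerve:
  W12={g,j} W14={b,h,p} W23={m,n} W34={e,f}
C dims 4,4; δ0: rk_F7 3
Ȟ^0: (4−3)−0=1 ⇒ Z/7
Ȟ^1: (4−0)−3=1 ⇒ Z/7
Ȟ^2: (0−0)−0=0 ⇒ 0

Ȟ^0 = Z/7, Ȟ^1 = Z/7, Ȟ^2 = 0


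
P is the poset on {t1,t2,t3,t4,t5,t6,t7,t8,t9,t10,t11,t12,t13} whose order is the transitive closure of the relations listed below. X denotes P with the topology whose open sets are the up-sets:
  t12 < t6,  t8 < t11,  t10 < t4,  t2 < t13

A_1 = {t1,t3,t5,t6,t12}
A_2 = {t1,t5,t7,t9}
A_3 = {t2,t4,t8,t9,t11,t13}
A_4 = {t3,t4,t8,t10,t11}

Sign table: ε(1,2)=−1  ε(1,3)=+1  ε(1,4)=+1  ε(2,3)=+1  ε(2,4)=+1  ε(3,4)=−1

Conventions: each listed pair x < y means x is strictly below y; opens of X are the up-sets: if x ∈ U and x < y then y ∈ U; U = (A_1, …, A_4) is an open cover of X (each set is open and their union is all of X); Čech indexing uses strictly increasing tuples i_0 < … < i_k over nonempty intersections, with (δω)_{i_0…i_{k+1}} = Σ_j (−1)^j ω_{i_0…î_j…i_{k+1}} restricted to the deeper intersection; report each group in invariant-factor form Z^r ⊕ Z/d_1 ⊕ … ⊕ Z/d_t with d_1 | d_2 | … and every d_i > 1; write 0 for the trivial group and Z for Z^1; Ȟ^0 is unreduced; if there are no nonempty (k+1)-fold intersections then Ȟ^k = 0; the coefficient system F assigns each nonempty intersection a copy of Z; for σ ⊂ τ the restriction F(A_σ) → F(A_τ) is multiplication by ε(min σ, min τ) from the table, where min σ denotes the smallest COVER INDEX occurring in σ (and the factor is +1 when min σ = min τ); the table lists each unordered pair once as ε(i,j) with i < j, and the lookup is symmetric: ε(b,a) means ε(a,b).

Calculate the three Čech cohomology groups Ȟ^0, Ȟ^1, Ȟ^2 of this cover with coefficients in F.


Ȟ^0 = Z,  Ȟ^1 = Z,  Ȟ^2 = 0

intersection data:
  A12={t1,t5} A14={t3} A23={t9} A34={t4,t8,t11}
C dims 4,4; δ0: rk 3, SNF 1^3
Ȟ^0 = (4 − 3) − 0 = 1, so Ȟ^0 ≅ Z
Ȟ^1 = (4 − 0) − 3 = 1, so Ȟ^1 ≅ Z
Ȟ^2 = (0 − 0) − 0 = 0, so Ȟ^2 ≅ 0


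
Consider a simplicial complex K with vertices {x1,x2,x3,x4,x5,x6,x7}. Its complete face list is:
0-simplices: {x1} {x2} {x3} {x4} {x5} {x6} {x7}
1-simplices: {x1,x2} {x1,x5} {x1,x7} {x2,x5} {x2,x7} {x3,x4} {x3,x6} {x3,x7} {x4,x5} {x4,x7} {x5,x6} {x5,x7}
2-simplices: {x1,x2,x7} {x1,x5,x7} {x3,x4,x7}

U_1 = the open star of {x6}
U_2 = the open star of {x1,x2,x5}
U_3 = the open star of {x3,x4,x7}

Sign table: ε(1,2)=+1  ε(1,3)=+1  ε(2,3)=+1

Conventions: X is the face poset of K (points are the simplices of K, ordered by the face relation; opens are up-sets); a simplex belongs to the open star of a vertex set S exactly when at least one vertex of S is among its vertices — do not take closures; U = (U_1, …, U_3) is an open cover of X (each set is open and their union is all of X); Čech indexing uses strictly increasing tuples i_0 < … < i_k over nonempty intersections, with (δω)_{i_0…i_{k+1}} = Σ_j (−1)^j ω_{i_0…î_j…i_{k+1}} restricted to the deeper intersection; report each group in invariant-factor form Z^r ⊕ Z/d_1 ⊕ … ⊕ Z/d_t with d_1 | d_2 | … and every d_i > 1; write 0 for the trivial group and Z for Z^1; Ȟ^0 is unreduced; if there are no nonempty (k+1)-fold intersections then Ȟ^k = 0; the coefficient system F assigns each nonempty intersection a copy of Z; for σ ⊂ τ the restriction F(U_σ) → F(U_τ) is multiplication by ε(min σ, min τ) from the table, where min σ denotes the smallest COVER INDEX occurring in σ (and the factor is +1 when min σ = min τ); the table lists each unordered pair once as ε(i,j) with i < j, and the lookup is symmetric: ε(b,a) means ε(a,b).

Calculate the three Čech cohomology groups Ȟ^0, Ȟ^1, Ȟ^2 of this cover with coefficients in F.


Ȟ^0(U;F) ≅ Z, Ȟ^1(U;F) ≅ Z and Ȟ^2(U;F) ≅ 0

nerve of the cover:
  U1={{x6},{x3,x6},{x5,x6}} U2={{x1},{x2},{x5},{x1,x2},{x1,x5},{x1,x7},{x2,x5},{x2,x7},{x4,x5},{x5,x6},{x5,x7},{x1,x2,x7},{x1,x5,x7}} U3={{x3},{x4},{x7},{x1,x7},{x2,x7},{x3,x4},{x3,x6},{x3,x7},{x4,x5},{x4,x7},{x5,x7},{x1,x2,x7},{x1,x5,x7},{x3,x4,x7}}
  U12={{x5,x6}} U13={{x3,x6}} U23={{x1,x7},{x2,x7},{x4,x5},{x5,x7},{x1,x2,x7},{x1,x5,x7}}
C dims 3,3; δ0: rk 2, SNF 1^2
Ȟ^0 = (3 − 2) − 0 = 1, so Ȟ^0 ≅ Z
Ȟ^1 = (3 − 0) − 2 = 1, so Ȟ^1 ≅ Z
Ȟ^2 = (0 − 0) − 0 = 0, so Ȟ^2 ≅ 0


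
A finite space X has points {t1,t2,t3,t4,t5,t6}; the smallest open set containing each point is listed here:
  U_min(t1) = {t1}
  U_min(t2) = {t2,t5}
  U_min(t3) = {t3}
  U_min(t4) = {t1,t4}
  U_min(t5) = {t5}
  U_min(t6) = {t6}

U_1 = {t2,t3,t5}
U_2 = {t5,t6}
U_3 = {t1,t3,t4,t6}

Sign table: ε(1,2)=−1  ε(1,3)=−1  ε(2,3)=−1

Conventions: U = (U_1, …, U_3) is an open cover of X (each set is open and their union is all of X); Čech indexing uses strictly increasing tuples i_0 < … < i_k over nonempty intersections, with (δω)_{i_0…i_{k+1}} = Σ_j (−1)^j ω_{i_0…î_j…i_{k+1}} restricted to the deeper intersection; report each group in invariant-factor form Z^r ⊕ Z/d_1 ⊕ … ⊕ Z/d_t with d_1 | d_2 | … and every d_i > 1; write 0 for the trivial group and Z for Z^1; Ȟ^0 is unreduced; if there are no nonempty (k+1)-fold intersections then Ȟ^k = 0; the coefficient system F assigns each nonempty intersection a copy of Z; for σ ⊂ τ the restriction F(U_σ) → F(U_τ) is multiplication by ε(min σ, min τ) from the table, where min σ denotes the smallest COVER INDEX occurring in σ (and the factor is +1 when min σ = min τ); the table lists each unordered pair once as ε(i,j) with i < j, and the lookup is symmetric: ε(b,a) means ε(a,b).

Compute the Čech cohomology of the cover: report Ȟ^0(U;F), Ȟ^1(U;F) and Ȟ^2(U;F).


Ȟ^0(U;F) ≅ 0, Ȟ^1(U;F) ≅ Z/2, Ȟ^2(U;F) ≅ 0

cover nerve:
  U12={t5} U13={t3} U23={t6}
C dims 3,3; δ0: rk 3, SNF 1^2·2
Ȟ^0: (3−3)−0=0 ⇒ 0
Ȟ^1: (3−0)−3=0 plus torsion [2] ⇒ Z/2
Ȟ^2: (0−0)−0=0 ⇒ 0


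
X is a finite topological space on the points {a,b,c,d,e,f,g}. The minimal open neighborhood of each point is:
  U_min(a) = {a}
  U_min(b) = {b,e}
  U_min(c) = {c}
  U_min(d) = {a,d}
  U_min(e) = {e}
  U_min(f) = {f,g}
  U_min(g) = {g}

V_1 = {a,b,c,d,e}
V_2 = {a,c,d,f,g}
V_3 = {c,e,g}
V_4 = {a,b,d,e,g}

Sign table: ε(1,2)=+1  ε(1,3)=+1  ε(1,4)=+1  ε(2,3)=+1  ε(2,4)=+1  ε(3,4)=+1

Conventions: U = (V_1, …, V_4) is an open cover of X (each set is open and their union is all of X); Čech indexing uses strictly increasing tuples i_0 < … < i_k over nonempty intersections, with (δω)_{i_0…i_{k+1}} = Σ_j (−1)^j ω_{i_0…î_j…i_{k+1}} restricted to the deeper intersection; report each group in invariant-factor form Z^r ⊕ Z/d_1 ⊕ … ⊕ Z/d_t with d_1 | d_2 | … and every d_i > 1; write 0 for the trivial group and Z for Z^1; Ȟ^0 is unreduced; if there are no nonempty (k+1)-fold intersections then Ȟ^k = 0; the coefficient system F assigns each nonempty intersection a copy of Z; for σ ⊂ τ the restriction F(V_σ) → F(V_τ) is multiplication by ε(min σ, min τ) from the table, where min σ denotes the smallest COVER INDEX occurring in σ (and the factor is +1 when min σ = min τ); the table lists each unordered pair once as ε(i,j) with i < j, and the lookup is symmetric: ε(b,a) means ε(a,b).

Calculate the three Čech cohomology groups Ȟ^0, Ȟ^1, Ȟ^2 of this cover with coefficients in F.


Ȟ^0(U;F) ≅ Z, Ȟ^1(U;F) ≅ 0 and Ȟ^2(U;F) ≅ Z

nonempty intersections:
  V12={a,c,d} V13={c,e} V14={a,b,d,e} V23={c,g} V24={a,d,g} V34={e,g}
  V123={c} V124={a,d} V134={e} V234={g}
C dims 4,6,4; δ0: rk 3, SNF 1^3; δ1: rk 3, SNF 1^3
Ȟ^0: (4−3)−0=1 ⇒ Z
Ȟ^1: (6−3)−3=0 ⇒ 0
Ȟ^2: (4−0)−3=1 ⇒ Z


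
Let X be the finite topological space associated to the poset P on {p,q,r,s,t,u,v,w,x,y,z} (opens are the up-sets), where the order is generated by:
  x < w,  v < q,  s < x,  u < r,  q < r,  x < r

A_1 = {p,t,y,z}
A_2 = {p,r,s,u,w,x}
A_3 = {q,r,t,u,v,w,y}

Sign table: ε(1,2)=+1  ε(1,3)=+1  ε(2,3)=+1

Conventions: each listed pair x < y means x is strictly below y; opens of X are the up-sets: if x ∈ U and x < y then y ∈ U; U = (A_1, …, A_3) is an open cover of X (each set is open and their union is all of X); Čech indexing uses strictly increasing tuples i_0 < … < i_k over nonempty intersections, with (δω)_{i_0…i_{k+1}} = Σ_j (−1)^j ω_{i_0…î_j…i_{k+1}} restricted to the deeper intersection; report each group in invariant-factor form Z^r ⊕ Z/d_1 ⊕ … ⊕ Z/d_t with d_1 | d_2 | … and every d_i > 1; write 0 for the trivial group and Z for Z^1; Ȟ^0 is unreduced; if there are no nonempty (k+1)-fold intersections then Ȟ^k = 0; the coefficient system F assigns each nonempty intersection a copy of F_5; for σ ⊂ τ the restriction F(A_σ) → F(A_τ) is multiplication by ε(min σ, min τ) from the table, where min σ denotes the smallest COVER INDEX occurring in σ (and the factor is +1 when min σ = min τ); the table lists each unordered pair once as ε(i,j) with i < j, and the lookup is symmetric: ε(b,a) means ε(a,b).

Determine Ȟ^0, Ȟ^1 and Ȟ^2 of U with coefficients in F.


nerve simplices:
  A12={p} A13={t,y} A23={r,u,w}
C dims 3,3; δ0: rk_F5 2
degree 0: 3−2−0 = 1 → Ȟ^0 ≅ Z/5
degree 1: 3−0−2 = 1 → Ȟ^1 ≅ Z/5
degree 2: 0−0−0 = 0 → Ȟ^2 ≅ 0

Ȟ^0(U;F) ≅ Z/5, Ȟ^1(U;F) ≅ Z/5, Ȟ^2(U;F) ≅ 0


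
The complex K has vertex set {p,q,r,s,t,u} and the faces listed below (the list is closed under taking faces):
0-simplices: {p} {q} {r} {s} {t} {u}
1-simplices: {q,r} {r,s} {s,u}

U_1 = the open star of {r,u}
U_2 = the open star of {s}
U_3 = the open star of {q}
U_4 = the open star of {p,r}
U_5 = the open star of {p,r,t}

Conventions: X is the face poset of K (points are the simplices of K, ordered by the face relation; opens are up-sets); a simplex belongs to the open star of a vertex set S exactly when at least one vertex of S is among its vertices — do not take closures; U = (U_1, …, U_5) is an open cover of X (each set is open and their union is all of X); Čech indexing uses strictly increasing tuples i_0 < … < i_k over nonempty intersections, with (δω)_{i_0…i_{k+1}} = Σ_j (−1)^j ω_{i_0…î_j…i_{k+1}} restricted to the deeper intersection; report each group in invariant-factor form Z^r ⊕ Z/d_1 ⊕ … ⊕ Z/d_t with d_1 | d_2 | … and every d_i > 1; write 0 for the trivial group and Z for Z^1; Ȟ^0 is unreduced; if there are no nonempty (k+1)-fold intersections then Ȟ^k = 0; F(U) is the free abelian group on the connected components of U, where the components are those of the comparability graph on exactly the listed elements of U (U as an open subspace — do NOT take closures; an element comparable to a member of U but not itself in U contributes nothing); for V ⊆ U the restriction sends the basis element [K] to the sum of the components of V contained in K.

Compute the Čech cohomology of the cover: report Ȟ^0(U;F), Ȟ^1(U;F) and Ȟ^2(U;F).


Ȟ^0(U;F) ≅ Z^3, Ȟ^1(U;F) ≅ 0, Ȟ^2(U;F) ≅ 0

nonempty overlaps:
  U1={{r},{u},{q,r},{r,s},{s,u}} U2={{s},{r,s},{s,u}} U3={{q},{q,r}} U4={{p},{r},{q,r},{r,s}} U5={{p},{r},{t},{q,r},{r,s}}
  U12={{r,s},{s,u}} U13={{q,r}} U14={{r},{q,r},{r,s}} U15={{r},{q,r},{r,s}} U24={{r,s}} U25={{r,s}} U34={{q,r}} U35={{q,r}} U45={{p},{r},{q,r},{r,s}}
  U124={{r,s}} U125={{r,s}} U134={{q,r}} U135={{q,r}} U145={{r},{q,r},{r,s}} U245={{r,s}} U345={{q,r}}
  U1245={{r,s}} U1345={{q,r}}
components per intersection:
  U1: {{r},{q,r},{r,s}} {{u},{s,u}}
  U2: {{s},{r,s},{s,u}}
  U3: {{q},{q,r}}
  U4: {{p}} {{r},{q,r},{r,s}}
  U5: {{p}} {{r},{q,r},{r,s}} {{t}}
  U12: {{r,s}} {{s,u}}
  U13: {{q,r}}
  U14: {{r},{q,r},{r,s}}
  U15: {{r},{q,r},{r,s}}
  U24: {{r,s}}
  U25: {{r,s}}
  U34: {{q,r}}
  U35: {{q,r}}
  U45: {{p}} {{r},{q,r},{r,s}}
  U124: {{r,s}}
  U125: {{r,s}}
  U134: {{q,r}}
  U135: {{q,r}}
  U145: {{r},{q,r},{r,s}}
  U245: {{r,s}}
  U345: {{q,r}}
  U1245: {{r,s}}
  U1345: {{q,r}}
C dims 9,11,7,2; δ0: rk 6, SNF 1^6; δ1: rk 5, SNF 1^5; δ2: rk 2, SNF 1^2
degree 0: 9−6−0 = 3 → Ȟ^0 ≅ Z^3
degree 1: 11−5−6 = 0 → Ȟ^1 ≅ 0
degree 2: 7−2−5 = 0 → Ȟ^2 ≅ 0


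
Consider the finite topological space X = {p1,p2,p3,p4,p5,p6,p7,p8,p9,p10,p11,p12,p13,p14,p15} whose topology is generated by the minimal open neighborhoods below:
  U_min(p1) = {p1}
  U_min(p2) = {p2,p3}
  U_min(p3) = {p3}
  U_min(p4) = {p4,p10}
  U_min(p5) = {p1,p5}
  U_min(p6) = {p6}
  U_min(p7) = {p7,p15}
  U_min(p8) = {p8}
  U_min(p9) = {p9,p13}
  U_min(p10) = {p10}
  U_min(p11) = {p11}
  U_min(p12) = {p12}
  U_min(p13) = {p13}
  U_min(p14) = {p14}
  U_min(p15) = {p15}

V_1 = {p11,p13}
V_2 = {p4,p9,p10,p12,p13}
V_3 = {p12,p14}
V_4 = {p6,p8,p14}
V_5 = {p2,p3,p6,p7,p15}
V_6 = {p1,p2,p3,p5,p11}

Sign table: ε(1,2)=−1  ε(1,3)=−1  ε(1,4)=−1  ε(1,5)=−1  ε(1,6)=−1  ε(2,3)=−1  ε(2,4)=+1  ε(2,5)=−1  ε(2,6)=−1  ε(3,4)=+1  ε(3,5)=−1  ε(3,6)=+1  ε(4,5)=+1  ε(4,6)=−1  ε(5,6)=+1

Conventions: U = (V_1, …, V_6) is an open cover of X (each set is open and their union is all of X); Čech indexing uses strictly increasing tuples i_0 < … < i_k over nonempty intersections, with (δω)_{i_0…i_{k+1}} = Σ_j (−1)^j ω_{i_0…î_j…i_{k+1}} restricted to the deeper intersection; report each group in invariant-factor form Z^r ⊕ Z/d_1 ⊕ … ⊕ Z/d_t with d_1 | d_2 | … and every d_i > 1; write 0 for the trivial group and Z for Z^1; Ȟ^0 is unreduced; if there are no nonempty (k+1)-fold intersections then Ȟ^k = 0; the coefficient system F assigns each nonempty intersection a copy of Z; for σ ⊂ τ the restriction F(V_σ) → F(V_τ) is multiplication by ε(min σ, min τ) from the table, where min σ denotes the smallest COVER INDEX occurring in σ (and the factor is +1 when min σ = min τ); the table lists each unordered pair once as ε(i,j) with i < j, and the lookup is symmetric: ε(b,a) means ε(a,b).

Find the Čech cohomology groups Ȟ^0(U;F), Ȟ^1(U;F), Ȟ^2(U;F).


Ȟ^0 = 0; Ȟ^1 = Z/2; Ȟ^2 = 0

cover nerve:
  V12={p13} V16={p11} V23={p12} V34={p14} V45={p6} V56={p2,p3}
C dims 6,6; δ0: rk 6, SNF 1^5·2
Ȟ^0: (6−6)−0=0 ⇒ 0
Ȟ^1: (6−0)−6=0 plus torsion [2] ⇒ Z/2
Ȟ^2: (0−0)−0=0 ⇒ 0


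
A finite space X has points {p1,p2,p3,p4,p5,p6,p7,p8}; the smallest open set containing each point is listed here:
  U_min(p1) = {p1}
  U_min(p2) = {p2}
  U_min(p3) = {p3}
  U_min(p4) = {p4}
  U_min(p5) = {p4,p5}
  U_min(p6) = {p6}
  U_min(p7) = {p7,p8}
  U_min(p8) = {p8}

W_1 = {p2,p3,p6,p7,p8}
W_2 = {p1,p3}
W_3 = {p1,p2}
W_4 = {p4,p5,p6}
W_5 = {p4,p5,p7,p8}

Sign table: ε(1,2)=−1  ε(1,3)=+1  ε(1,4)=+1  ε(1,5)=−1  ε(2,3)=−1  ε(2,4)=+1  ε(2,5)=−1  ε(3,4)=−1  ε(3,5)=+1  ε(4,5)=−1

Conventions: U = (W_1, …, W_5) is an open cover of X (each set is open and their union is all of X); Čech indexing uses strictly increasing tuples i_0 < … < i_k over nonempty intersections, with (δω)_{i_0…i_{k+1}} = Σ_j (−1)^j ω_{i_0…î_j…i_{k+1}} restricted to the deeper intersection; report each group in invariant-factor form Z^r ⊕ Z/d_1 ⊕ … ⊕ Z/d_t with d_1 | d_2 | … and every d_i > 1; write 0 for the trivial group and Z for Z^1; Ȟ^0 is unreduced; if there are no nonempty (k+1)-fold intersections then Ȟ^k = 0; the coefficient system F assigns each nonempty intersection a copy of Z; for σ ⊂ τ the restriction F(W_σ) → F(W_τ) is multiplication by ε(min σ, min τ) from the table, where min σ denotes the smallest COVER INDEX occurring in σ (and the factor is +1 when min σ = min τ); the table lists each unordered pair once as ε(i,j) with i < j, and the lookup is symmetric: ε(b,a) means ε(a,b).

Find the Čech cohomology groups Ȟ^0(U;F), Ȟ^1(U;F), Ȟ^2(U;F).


nonempty overlaps:
  W12={p3} W13={p2} W14={p6} W15={p7,p8} W23={p1} W45={p4,p5}
C dims 5,6; δ0: rk 4, SNF 1^4
degree 0: 5−4−0 = 1 → Ȟ^0 ≅ Z
degree 1: 6−0−4 = 2 → Ȟ^1 ≅ Z^2
degree 2: 0−0−0 = 0 → Ȟ^2 ≅ 0

Ȟ^0 ≅ Z; Ȟ^1 ≅ Z^2; Ȟ^2 ≅ 0


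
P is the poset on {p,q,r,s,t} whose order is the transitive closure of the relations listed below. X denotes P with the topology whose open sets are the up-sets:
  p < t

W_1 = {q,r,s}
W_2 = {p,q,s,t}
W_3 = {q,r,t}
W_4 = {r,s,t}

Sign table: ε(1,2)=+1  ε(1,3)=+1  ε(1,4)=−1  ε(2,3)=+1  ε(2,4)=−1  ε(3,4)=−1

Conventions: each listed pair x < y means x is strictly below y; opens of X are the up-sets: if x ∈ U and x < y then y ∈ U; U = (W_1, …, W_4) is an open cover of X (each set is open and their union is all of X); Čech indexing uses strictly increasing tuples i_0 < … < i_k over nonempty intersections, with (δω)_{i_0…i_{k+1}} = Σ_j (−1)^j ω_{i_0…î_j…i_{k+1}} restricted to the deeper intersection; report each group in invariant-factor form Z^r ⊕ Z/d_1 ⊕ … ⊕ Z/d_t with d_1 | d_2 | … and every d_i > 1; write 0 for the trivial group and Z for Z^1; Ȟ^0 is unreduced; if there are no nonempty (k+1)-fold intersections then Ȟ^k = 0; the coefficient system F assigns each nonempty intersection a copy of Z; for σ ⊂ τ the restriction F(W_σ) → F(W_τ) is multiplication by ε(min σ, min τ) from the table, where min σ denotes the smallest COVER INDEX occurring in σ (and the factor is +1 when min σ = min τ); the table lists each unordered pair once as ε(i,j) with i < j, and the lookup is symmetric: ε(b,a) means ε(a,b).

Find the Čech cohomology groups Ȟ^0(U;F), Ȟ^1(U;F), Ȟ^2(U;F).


cover nerve:
  W12={q,s} W13={q,r} W14={r,s} W23={q,t} W24={s,t} W34={r,t}
  W123={q} W124={s} W134={r} W234={t}
C dims 4,6,4; δ0: rk 3, SNF 1^3; δ1: rk 3, SNF 1^3
Ȟ^0: (4−3)−0=1 ⇒ Z
Ȟ^1: (6−3)−3=0 ⇒ 0
Ȟ^2: (4−0)−3=1 ⇒ Z

Ȟ^0 = Z, Ȟ^1 = 0, Ȟ^2 = Z


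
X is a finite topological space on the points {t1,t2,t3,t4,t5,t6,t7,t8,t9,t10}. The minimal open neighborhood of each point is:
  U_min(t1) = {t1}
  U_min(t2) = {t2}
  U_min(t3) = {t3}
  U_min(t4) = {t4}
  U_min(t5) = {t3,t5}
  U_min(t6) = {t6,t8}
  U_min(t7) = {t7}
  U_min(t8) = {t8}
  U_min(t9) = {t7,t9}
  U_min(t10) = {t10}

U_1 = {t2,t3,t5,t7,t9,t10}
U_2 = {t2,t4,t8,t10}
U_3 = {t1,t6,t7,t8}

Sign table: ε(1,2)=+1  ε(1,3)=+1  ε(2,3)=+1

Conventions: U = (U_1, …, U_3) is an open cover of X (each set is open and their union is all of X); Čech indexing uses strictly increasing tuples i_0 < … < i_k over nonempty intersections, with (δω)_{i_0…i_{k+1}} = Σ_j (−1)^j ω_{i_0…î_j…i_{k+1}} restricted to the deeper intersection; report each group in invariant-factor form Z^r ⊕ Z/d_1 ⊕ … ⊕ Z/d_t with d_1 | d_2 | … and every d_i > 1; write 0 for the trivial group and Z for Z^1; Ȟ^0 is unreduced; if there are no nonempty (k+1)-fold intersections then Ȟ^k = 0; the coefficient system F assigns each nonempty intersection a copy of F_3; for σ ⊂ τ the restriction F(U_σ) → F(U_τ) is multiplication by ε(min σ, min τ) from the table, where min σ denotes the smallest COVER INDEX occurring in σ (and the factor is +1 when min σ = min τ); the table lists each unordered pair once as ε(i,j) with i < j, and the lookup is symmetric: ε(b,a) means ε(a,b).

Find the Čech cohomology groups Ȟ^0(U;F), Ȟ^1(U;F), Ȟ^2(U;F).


Ȟ^0 = Z/3, Ȟ^1 = Z/3 and Ȟ^2 = 0

nerve of the cover:
  U12={t2,t10} U13={t7} U23={t8}
C dims 3,3; δ0: rk_F3 2
Ȟ^0 = (3 − 2) − 0 = 1, so Ȟ^0 ≅ Z/3
Ȟ^1 = (3 − 0) − 2 = 1, so Ȟ^1 ≅ Z/3
Ȟ^2 = (0 − 0) − 0 = 0, so Ȟ^2 ≅ 0
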